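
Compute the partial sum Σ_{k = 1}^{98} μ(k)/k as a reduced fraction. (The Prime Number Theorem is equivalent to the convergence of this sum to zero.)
Σ μ(k)/k = 11962644395524974654034383169459538/384261327324253070792183691221959345

Values of μ(k) for 1 ≤ k ≤ 98: μ(1) = 1, μ(2) = -1, μ(3) = -1, μ(5) = -1, μ(6) = 1, μ(7) = -1, μ(10) = 1, μ(11) = -1, μ(13) = -1, μ(14) = 1, μ(15) = 1, μ(17) = -1, μ(19) = -1, μ(21) = 1, μ(22) = 1, μ(23) = -1, μ(26) = 1, μ(29) = -1, μ(30) = -1, μ(31) = -1, μ(33) = 1, μ(34) = 1, μ(35) = 1, μ(37) = -1, μ(38) = 1, μ(39) = 1, μ(41) = -1, μ(42) = -1, μ(43) = -1, μ(46) = 1, μ(47) = -1, μ(51) = 1, μ(53) = -1, μ(55) = 1, μ(57) = 1, μ(58) = 1, μ(59) = -1, μ(61) = -1, μ(62) = 1, μ(65) = 1, μ(66) = -1, μ(67) = -1, μ(69) = 1, μ(70) = -1, μ(71) = -1, μ(73) = -1, μ(74) = 1, μ(77) = 1, μ(78) = -1, μ(79) = -1, μ(82) = 1, μ(83) = -1, μ(85) = 1, μ(86) = 1, μ(87) = 1, μ(89) = -1, μ(91) = 1, μ(93) = 1, μ(94) = 1, μ(95) = 1, μ(97) = -1, with μ = 0 on non-squarefree integers. Summing μ(k)/k for k where μ(k) ≠ 0 gives 11962644395524974654034383169459538/384261327324253070792183691221959345 ≈ 0.0311. (PNT ⟺ this sum → 0 as n → ∞.)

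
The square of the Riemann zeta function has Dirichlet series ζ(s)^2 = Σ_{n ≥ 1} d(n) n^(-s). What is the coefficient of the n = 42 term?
d(42) = 8

ζ(s)^2 = (Σ 1/m^s)(Σ 1/k^s). The coefficient of 1/n^s in the product is the number of ordered pairs (m, k) with mk = n, which equals d(n). For n = 42, divisors are [1, 2, 3, 6, 7, 14, 21, 42], so d(42) = 8.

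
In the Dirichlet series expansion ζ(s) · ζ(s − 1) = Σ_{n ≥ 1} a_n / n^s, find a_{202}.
σ(202) = 306

In the product (Σ m^0/m^s)(Σ k / k^s) = Σ (Σ_{d | n} d) / n^s, the coefficient of 1/n^s is σ(n) = Σ_{d | n} d. For n = 202, divisors are [1, 2, 101, 202]; summing: σ(202) = 306.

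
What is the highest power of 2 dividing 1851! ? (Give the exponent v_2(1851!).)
v_2(1851!) = 1843

Legendre's formula: v_p(n!) = Σ_{k ≥ 1} ⌊n / p^k⌋. For p = 2, n = 1851, the terms are:
  ⌊1851/2^1⌋ = ⌊1851/2⌋ = 925
  ⌊1851/2^2⌋ = ⌊1851/4⌋ = 462
  ⌊1851/2^3⌋ = ⌊1851/8⌋ = 231
  ⌊1851/2^4⌋ = ⌊1851/16⌋ = 115
  ⌊1851/2^5⌋ = ⌊1851/32⌋ = 57
  ⌊1851/2^6⌋ = ⌊1851/64⌋ = 28
  ⌊1851/2^7⌋ = ⌊1851/128⌋ = 14
  ⌊1851/2^8⌋ = ⌊1851/256⌋ = 7
  ⌊1851/2^9⌋ = ⌊1851/512⌋ = 3
  ⌊1851/2^10⌋ = ⌊1851/1024⌋ = 1
(the next term ⌊1851/2^11⌋ = 0, terminating the sum). Summing: v_2(1851!) = 925 + 462 + 231 + 115 + 57 + 28 + 14 + 7 + 3 + 1 = 1843.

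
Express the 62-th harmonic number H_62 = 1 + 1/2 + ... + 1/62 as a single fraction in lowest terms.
H_62 = 928551009361054917576341971/197044480683803711251893600

Direct summation: H_62 = 1 + 1/2 + ... + 1/62. The least common denominator is lcm(1, ..., 62) = 591133442051411133755680800; over this denominator the numerator is 591133442051411133755680800 + 295566721025705566877840400 + 197044480683803711251893600 + 147783360512852783438920200 + 118226688410282226751136160 + 98522240341901855625946800 + 84447634578773019107954400 + 73891680256426391719460100 + 65681493561267903750631200 + 59113344205141113375568080 + 53739403822855557614152800 + 49261120170950927812973400 + 45471803234723933365821600 + 42223817289386509553977200 + 39408896136760742250378720 + 36945840128213195859730050 + 34772555414788890220922400 + 32840746780633951875315600 + 31112286423758480723983200 + 29556672102570556687784040 + 28149211526257673035984800 + 26869701911427778807076400 + 25701454002235266685029600 + 24630560085475463906486700 + 23645337682056445350227232 + 22735901617361966682910800 + 21893831187089301250210400 + 21111908644693254776988600 + 20383911794876245991575200 + 19704448068380371125189360 + 19068820711335843024376800 + 18472920064106597929865025 + 17913134607618519204717600 + 17386277707394445110461200 + 16889526915754603821590880 + 16420373390316975937657800 + 15976579514903003615018400 + 15556143211879240361991600 + 15157267744907977788607200 + 14778336051285278343892020 + 14417888830522222774528800 + 14074605763128836517992400 + 13747289350032817064085600 + 13434850955713889403538200 + 13136298712253580750126240 + 12850727001117633342514800 + 12577307277689598590546400 + 12315280042737731953243350 + 12063947796967574158279200 + 11822668841028222675113616 + 11590851804929630073640800 + 11367950808680983341455400 + 11153461170781342146333600 + 10946915593544650625105200 + 10747880764571111522830560 + 10555954322346627388494300 + 10370762141252826907994400 + 10191955897438122995787600 + 10019210882227307351791200 + 9852224034190185562594680 + 9690712164777231700912800 + 9534410355667921512188400 = 2785653028083164752729025913, so H_62 = 2785653028083164752729025913/591133442051411133755680800; reducing by gcd(2785653028083164752729025913, 591133442051411133755680800) = 3 gives 928551009361054917576341971/197044480683803711251893600 ≈ 4.71239. (The PNT-adjacent estimate ln(62) + γ ≈ 4.70435 matches within O(1/n).)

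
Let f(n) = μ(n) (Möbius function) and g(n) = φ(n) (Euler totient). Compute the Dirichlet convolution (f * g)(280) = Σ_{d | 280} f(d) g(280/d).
(μ * φ)(280) = 30

Divisors of 280: [1, 2, 4, 5, 7, 8, 10, 14, 20, 28, 35, 40, 56, 70, 140, 280]. For each d | 280:
  d = 1: μ(1) · φ(280/1) = 1 · 96 = 96
  d = 2: μ(2) · φ(280/2) = -1 · 48 = -48
  d = 4: μ(4) · φ(280/4) = 0 · 24 = 0
  d = 5: μ(5) · φ(280/5) = -1 · 24 = -24
  d = 7: μ(7) · φ(280/7) = -1 · 16 = -16
  d = 8: μ(8) · φ(280/8) = 0 · 24 = 0
  d = 10: μ(10) · φ(280/10) = 1 · 12 = 12
  d = 14: μ(14) · φ(280/14) = 1 · 8 = 8
  d = 20: μ(20) · φ(280/20) = 0 · 6 = 0
  d = 28: μ(28) · φ(280/28) = 0 · 4 = 0
  d = 35: μ(35) · φ(280/35) = 1 · 4 = 4
  d = 40: μ(40) · φ(280/40) = 0 · 6 = 0
  d = 56: μ(56) · φ(280/56) = 0 · 4 = 0
  d = 70: μ(70) · φ(280/70) = -1 · 2 = -2
  d = 140: μ(140) · φ(280/140) = 0 · 1 = 0
  d = 280: μ(280) · φ(280/280) = 0 · 1 = 0
Summing: (μ * φ)(280) = 96 + -48 + 0 + -24 + -16 + 0 + 12 + 8 + 0 + 0 + 4 + 0 + 0 + -2 + 0 + 0 = 30.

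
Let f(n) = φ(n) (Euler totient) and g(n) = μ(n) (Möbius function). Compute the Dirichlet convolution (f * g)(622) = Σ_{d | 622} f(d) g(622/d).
(φ * μ)(622) = 0

Divisors of 622: [1, 2, 311, 622]. For each d | 622:
  d = 1: φ(1) · μ(622/1) = 1 · 1 = 1
  d = 2: φ(2) · μ(622/2) = 1 · -1 = -1
  d = 311: φ(311) · μ(622/311) = 310 · -1 = -310
  d = 622: φ(622) · μ(622/622) = 310 · 1 = 310
Summing: (φ * μ)(622) = 1 + -1 + -310 + 310 = 0.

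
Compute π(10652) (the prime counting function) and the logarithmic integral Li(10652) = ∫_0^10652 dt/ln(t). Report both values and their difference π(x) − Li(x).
π(10652) = 1299;  Li(10652) ≈ 1316.68;  π(x) − Li(x) ≈ -17.68.

Direct count of primes ≤ 10652 gives π(10652) = 1299. Numerical evaluation of the logarithmic integral gives Li(10652) ≈ 1316.68. The difference π(x) − Li(x) ≈ -17.68 is typically negative for small/moderate x (Li(x) overestimates), though Littlewood's theorem shows this sign changes infinitely often.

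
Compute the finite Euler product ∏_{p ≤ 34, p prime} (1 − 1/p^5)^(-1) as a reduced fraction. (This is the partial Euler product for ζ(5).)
∏ = 1910589921595024369341325427716514697147265/1842548811291065574051999987500114856101888

The primes p ≤ 34 are [2, 3, 5, 7, 11, 13, 17, 19, 23, 29, 31]. For each prime, (1 − 1/p^5)^(-1) = p^5 / (p^5 − 1). The product is (1 − 1/2^5)^(-1), (1 − 1/3^5)^(-1), (1 − 1/5^5)^(-1), (1 − 1/7^5)^(-1), (1 − 1/11^5)^(-1), (1 − 1/13^5)^(-1), (1 − 1/17^5)^(-1), (1 − 1/19^5)^(-1), (1 − 1/23^5)^(-1), (1 − 1/29^5)^(-1), (1 − 1/31^5)^(-1) = ∏ p^5 / (p^5 − 1) = 1910589921595024369341325427716514697147265/1842548811291065574051999987500114856101888.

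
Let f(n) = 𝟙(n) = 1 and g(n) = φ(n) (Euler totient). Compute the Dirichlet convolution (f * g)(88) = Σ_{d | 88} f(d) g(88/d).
(𝟙 * φ)(88) = 88

Divisors of 88: [1, 2, 4, 8, 11, 22, 44, 88]. For each d | 88:
  d = 1: 𝟙(1) · φ(88/1) = 1 · 40 = 40
  d = 2: 𝟙(2) · φ(88/2) = 1 · 20 = 20
  d = 4: 𝟙(4) · φ(88/4) = 1 · 10 = 10
  d = 8: 𝟙(8) · φ(88/8) = 1 · 10 = 10
  d = 11: 𝟙(11) · φ(88/11) = 1 · 4 = 4
  d = 22: 𝟙(22) · φ(88/22) = 1 · 2 = 2
  d = 44: 𝟙(44) · φ(88/44) = 1 · 1 = 1
  d = 88: 𝟙(88) · φ(88/88) = 1 · 1 = 1
Summing: (𝟙 * φ)(88) = 40 + 20 + 10 + 10 + 4 + 2 + 1 + 1 = 88.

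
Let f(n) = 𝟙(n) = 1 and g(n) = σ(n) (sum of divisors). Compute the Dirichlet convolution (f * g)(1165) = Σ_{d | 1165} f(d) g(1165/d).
(𝟙 * σ)(1165) = 1645

Divisors of 1165: [1, 5, 233, 1165]. For each d | 1165:
  d = 1: 𝟙(1) · σ(1165/1) = 1 · 1404 = 1404
  d = 5: 𝟙(5) · σ(1165/5) = 1 · 234 = 234
  d = 233: 𝟙(233) · σ(1165/233) = 1 · 6 = 6
  d = 1165: 𝟙(1165) · σ(1165/1165) = 1 · 1 = 1
Summing: (𝟙 * σ)(1165) = 1404 + 234 + 6 + 1 = 1645.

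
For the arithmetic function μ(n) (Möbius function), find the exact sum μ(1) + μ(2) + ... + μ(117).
Σ_{n ≤ 117} μ(n) = -5

Compute μ(n) for each 1 ≤ n ≤ 117: μ(1) = 1, μ(2) = -1, μ(3) = -1, μ(4) = 0, μ(5) = -1, μ(6) = 1, μ(7) = -1, μ(8) = 0, μ(9) = 0, μ(10) = 1, μ(11) = -1, μ(12) = 0, μ(13) = -1, μ(14) = 1, μ(15) = 1, μ(16) = 0, μ(17) = -1, μ(18) = 0, μ(19) = -1, μ(20) = 0, μ(21) = 1, μ(22) = 1, μ(23) = -1, μ(24) = 0, μ(25) = 0, μ(26) = 1, μ(27) = 0, μ(28) = 0, μ(29) = -1, μ(30) = -1, μ(31) = -1, μ(32) = 0, μ(33) = 1, μ(34) = 1, μ(35) = 1, μ(36) = 0, μ(37) = -1, μ(38) = 1, μ(39) = 1, μ(40) = 0, μ(41) = -1, μ(42) = -1, μ(43) = -1, μ(44) = 0, μ(45) = 0, μ(46) = 1, μ(47) = -1, μ(48) = 0, μ(49) = 0, μ(50) = 0, μ(51) = 1, μ(52) = 0, μ(53) = -1, μ(54) = 0, μ(55) = 1, μ(56) = 0, μ(57) = 1, μ(58) = 1, μ(59) = -1, μ(60) = 0, μ(61) = -1, μ(62) = 1, μ(63) = 0, μ(64) = 0, μ(65) = 1, μ(66) = -1, μ(67) = -1, μ(68) = 0, μ(69) = 1, μ(70) = -1, μ(71) = -1, μ(72) = 0, μ(73) = -1, μ(74) = 1, μ(75) = 0, μ(76) = 0, μ(77) = 1, μ(78) = -1, μ(79) = -1, μ(80) = 0, μ(81) = 0, μ(82) = 1, μ(83) = -1, μ(84) = 0, μ(85) = 1, μ(86) = 1, μ(87) = 1, μ(88) = 0, μ(89) = -1, μ(90) = 0, μ(91) = 1, μ(92) = 0, μ(93) = 1, μ(94) = 1, μ(95) = 1, μ(96) = 0, μ(97) = -1, μ(98) = 0, μ(99) = 0, μ(100) = 0, μ(101) = -1, μ(102) = -1, μ(103) = -1, μ(104) = 0, μ(105) = -1, μ(106) = 1, μ(107) = -1, μ(108) = 0, μ(109) = -1, μ(110) = -1, μ(111) = 1, μ(112) = 0, μ(113) = -1, μ(114) = -1, μ(115) = 1, μ(116) = 0, μ(117) = 0. Summing all 117 values: -5. (Mertens function M(x) = Σ_{n ≤ x} μ(n); on average M(x) should be small (PNT ⟺ M(x) = o(x)).)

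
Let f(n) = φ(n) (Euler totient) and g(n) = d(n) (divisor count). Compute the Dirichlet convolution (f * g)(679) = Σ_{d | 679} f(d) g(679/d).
(φ * d)(679) = 784

Divisors of 679: [1, 7, 97, 679]. For each d | 679:
  d = 1: φ(1) · d(679/1) = 1 · 4 = 4
  d = 7: φ(7) · d(679/7) = 6 · 2 = 12
  d = 97: φ(97) · d(679/97) = 96 · 2 = 192
  d = 679: φ(679) · d(679/679) = 576 · 1 = 576
Summing: (φ * d)(679) = 4 + 12 + 192 + 576 = 784.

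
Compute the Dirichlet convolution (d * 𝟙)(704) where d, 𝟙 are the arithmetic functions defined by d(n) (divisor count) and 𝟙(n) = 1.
(d * 𝟙)(704) = 84

Divisors of 704: [1, 2, 4, 8, 11, 16, 22, 32, 44, 64, 88, 176, 352, 704]. For each d | 704:
  d = 1: d(1) · 𝟙(704/1) = 1 · 1 = 1
  d = 2: d(2) · 𝟙(704/2) = 2 · 1 = 2
  d = 4: d(4) · 𝟙(704/4) = 3 · 1 = 3
  d = 8: d(8) · 𝟙(704/8) = 4 · 1 = 4
  d = 11: d(11) · 𝟙(704/11) = 2 · 1 = 2
  d = 16: d(16) · 𝟙(704/16) = 5 · 1 = 5
  d = 22: d(22) · 𝟙(704/22) = 4 · 1 = 4
  d = 32: d(32) · 𝟙(704/32) = 6 · 1 = 6
  d = 44: d(44) · 𝟙(704/44) = 6 · 1 = 6
  d = 64: d(64) · 𝟙(704/64) = 7 · 1 = 7
  d = 88: d(88) · 𝟙(704/88) = 8 · 1 = 8
  d = 176: d(176) · 𝟙(704/176) = 10 · 1 = 10
  d = 352: d(352) · 𝟙(704/352) = 12 · 1 = 12
  d = 704: d(704) · 𝟙(704/704) = 14 · 1 = 14
Summing: (d * 𝟙)(704) = 1 + 2 + 3 + 4 + 2 + 5 + 4 + 6 + 6 + 7 + 8 + 10 + 12 + 14 = 84.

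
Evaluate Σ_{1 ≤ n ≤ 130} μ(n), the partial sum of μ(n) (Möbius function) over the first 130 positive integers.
Σ_{n ≤ 130} μ(n) = -2

Compute μ(n) for each 1 ≤ n ≤ 130: μ(1) = 1, μ(2) = -1, μ(3) = -1, μ(4) = 0, μ(5) = -1, μ(6) = 1, μ(7) = -1, μ(8) = 0, μ(9) = 0, μ(10) = 1, μ(11) = -1, μ(12) = 0, μ(13) = -1, μ(14) = 1, μ(15) = 1, μ(16) = 0, μ(17) = -1, μ(18) = 0, μ(19) = -1, μ(20) = 0, μ(21) = 1, μ(22) = 1, μ(23) = -1, μ(24) = 0, μ(25) = 0, μ(26) = 1, μ(27) = 0, μ(28) = 0, μ(29) = -1, μ(30) = -1, μ(31) = -1, μ(32) = 0, μ(33) = 1, μ(34) = 1, μ(35) = 1, μ(36) = 0, μ(37) = -1, μ(38) = 1, μ(39) = 1, μ(40) = 0, μ(41) = -1, μ(42) = -1, μ(43) = -1, μ(44) = 0, μ(45) = 0, μ(46) = 1, μ(47) = -1, μ(48) = 0, μ(49) = 0, μ(50) = 0, μ(51) = 1, μ(52) = 0, μ(53) = -1, μ(54) = 0, μ(55) = 1, μ(56) = 0, μ(57) = 1, μ(58) = 1, μ(59) = -1, μ(60) = 0, μ(61) = -1, μ(62) = 1, μ(63) = 0, μ(64) = 0, μ(65) = 1, μ(66) = -1, μ(67) = -1, μ(68) = 0, μ(69) = 1, μ(70) = -1, μ(71) = -1, μ(72) = 0, μ(73) = -1, μ(74) = 1, μ(75) = 0, μ(76) = 0, μ(77) = 1, μ(78) = -1, μ(79) = -1, μ(80) = 0, μ(81) = 0, μ(82) = 1, μ(83) = -1, μ(84) = 0, μ(85) = 1, μ(86) = 1, μ(87) = 1, μ(88) = 0, μ(89) = -1, μ(90) = 0, μ(91) = 1, μ(92) = 0, μ(93) = 1, μ(94) = 1, μ(95) = 1, μ(96) = 0, μ(97) = -1, μ(98) = 0, μ(99) = 0, μ(100) = 0, μ(101) = -1, μ(102) = -1, μ(103) = -1, μ(104) = 0, μ(105) = -1, μ(106) = 1, μ(107) = -1, μ(108) = 0, μ(109) = -1, μ(110) = -1, μ(111) = 1, μ(112) = 0, μ(113) = -1, μ(114) = -1, μ(115) = 1, μ(116) = 0, μ(117) = 0, μ(118) = 1, μ(119) = 1, μ(120) = 0, μ(121) = 0, μ(122) = 1, μ(123) = 1, μ(124) = 0, μ(125) = 0, μ(126) = 0, μ(127) = -1, μ(128) = 0, μ(129) = 1, μ(130) = -1. Summing all 130 values: -2. (Mertens function M(x) = Σ_{n ≤ x} μ(n); on average M(x) should be small (PNT ⟺ M(x) = o(x)).)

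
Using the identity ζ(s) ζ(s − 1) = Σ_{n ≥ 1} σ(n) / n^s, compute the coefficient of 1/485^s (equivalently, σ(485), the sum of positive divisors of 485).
σ(485) = 588

In the product (Σ m^0/m^s)(Σ k / k^s) = Σ (Σ_{d | n} d) / n^s, the coefficient of 1/n^s is σ(n) = Σ_{d | n} d. For n = 485, divisors are [1, 5, 97, 485]; summing: σ(485) = 588.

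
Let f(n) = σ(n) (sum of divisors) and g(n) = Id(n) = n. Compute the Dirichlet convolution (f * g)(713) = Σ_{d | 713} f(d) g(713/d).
(σ * Id)(713) = 2961

Divisors of 713: [1, 23, 31, 713]. For each d | 713:
  d = 1: σ(1) · Id(713/1) = 1 · 713 = 713
  d = 23: σ(23) · Id(713/23) = 24 · 31 = 744
  d = 31: σ(31) · Id(713/31) = 32 · 23 = 736
  d = 713: σ(713) · Id(713/713) = 768 · 1 = 768
Summing: (σ * Id)(713) = 713 + 744 + 736 + 768 = 2961.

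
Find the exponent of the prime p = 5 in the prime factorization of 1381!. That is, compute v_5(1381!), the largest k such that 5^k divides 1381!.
v_5(1381!) = 344

Legendre's formula: v_p(n!) = Σ_{k ≥ 1} ⌊n / p^k⌋. For p = 5, n = 1381, the terms are:
  ⌊1381/5^1⌋ = ⌊1381/5⌋ = 276
  ⌊1381/5^2⌋ = ⌊1381/25⌋ = 55
  ⌊1381/5^3⌋ = ⌊1381/125⌋ = 11
  ⌊1381/5^4⌋ = ⌊1381/625⌋ = 2
(the next term ⌊1381/5^5⌋ = 0, terminating the sum). Summing: v_5(1381!) = 276 + 55 + 11 + 2 = 344.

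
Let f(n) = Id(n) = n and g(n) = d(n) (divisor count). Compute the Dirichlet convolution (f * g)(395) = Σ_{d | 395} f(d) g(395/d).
(Id * d)(395) = 567

Divisors of 395: [1, 5, 79, 395]. For each d | 395:
  d = 1: Id(1) · d(395/1) = 1 · 4 = 4
  d = 5: Id(5) · d(395/5) = 5 · 2 = 10
  d = 79: Id(79) · d(395/79) = 79 · 2 = 158
  d = 395: Id(395) · d(395/395) = 395 · 1 = 395
Summing: (Id * d)(395) = 4 + 10 + 158 + 395 = 567.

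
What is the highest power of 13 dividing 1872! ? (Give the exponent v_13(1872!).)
v_13(1872!) = 155

Legendre's formula: v_p(n!) = Σ_{k ≥ 1} ⌊n / p^k⌋. For p = 13, n = 1872, the terms are:
  ⌊1872/13^1⌋ = ⌊1872/13⌋ = 144
  ⌊1872/13^2⌋ = ⌊1872/169⌋ = 11
(the next term ⌊1872/13^3⌋ = 0, terminating the sum). Summing: v_13(1872!) = 144 + 11 = 155.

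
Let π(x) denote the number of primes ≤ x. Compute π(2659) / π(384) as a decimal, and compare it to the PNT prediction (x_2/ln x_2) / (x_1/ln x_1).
π(2659)/π(384) = 385/76 ≈ 5.0658;  PNT prediction ≈ 5.2253.

π(384) = 76 and π(2659) = 385, so π(2659)/π(384) ≈ 5.0658. The PNT-predicted ratio is (2659/ln(2659)) / (384/ln(384)) ≈ 5.2253. The two agree to within a few percent, as expected.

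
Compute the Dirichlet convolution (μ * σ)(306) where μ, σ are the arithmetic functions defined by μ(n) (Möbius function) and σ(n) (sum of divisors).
(μ * σ)(306) = 306

Divisors of 306: [1, 2, 3, 6, 9, 17, 18, 34, 51, 102, 153, 306]. For each d | 306:
  d = 1: μ(1) · σ(306/1) = 1 · 702 = 702
  d = 2: μ(2) · σ(306/2) = -1 · 234 = -234
  d = 3: μ(3) · σ(306/3) = -1 · 216 = -216
  d = 6: μ(6) · σ(306/6) = 1 · 72 = 72
  d = 9: μ(9) · σ(306/9) = 0 · 54 = 0
  d = 17: μ(17) · σ(306/17) = -1 · 39 = -39
  d = 18: μ(18) · σ(306/18) = 0 · 18 = 0
  d = 34: μ(34) · σ(306/34) = 1 · 13 = 13
  d = 51: μ(51) · σ(306/51) = 1 · 12 = 12
  d = 102: μ(102) · σ(306/102) = -1 · 4 = -4
  d = 153: μ(153) · σ(306/153) = 0 · 3 = 0
  d = 306: μ(306) · σ(306/306) = 0 · 1 = 0
Summing: (μ * σ)(306) = 702 + -234 + -216 + 72 + 0 + -39 + 0 + 13 + 12 + -4 + 0 + 0 = 306.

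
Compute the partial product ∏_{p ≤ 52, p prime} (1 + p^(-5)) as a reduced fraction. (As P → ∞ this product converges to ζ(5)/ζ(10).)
∏ = 77350420258916008694441522216355088445733760320747817275637792505856/74669957780522328018216335873020857442299719217280893302140029444835

The primes p ≤ 52 are [2, 3, 5, 7, 11, 13, 17, 19, 23, 29, 31, 37, 41, 43, 47]. For each, (1 + 1/p^5) = (p^5 + 1)/p^5. Multiplying these fractions over p ∈ [2, 3, 5, 7, 11, 13, 17, 19, 23, 29, 31, 37, 41, 43, 47] gives 77350420258916008694441522216355088445733760320747817275637792505856/74669957780522328018216335873020857442299719217280893302140029444835. (In the limit P → ∞ this tends to ζ(5)/ζ(10).)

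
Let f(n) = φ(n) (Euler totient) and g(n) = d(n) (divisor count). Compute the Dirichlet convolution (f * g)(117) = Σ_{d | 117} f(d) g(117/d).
(φ * d)(117) = 182

Divisors of 117: [1, 3, 9, 13, 39, 117]. For each d | 117:
  d = 1: φ(1) · d(117/1) = 1 · 6 = 6
  d = 3: φ(3) · d(117/3) = 2 · 4 = 8
  d = 9: φ(9) · d(117/9) = 6 · 2 = 12
  d = 13: φ(13) · d(117/13) = 12 · 3 = 36
  d = 39: φ(39) · d(117/39) = 24 · 2 = 48
  d = 117: φ(117) · d(117/117) = 72 · 1 = 72
Summing: (φ * d)(117) = 6 + 8 + 12 + 36 + 48 + 72 = 182.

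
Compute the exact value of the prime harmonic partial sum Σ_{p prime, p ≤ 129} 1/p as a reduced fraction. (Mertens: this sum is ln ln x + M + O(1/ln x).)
Σ 1/p = 7457575819106455685806801283735357697478405891621/4014476939333036189094441199026045136645885247730

π(129) = 31, so the primes ≤ 129 are [2, 3, 5, 7, 11, 13, 17, 19, 23, 29, 31, 37, 41, 43, 47, 53, 59, 61, 67, 71, 73, 79, 83, 89, 97, 101, 103, 107, 109, 113, 127]. Summing 1/p over these primes: 7457575819106455685806801283735357697478405891621/4014476939333036189094441199026045136645885247730 ≈ 1.8577. Mertens estimate ln ln(129) + 0.2615 ≈ 1.8425.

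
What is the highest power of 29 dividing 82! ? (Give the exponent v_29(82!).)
v_29(82!) = 2

Legendre's formula: v_p(n!) = Σ_{k ≥ 1} ⌊n / p^k⌋. For p = 29, n = 82, the terms are:
  ⌊82/29^1⌋ = ⌊82/29⌋ = 2
(the next term ⌊82/29^2⌋ = 0, terminating the sum). Summing: v_29(82!) = 2 = 2.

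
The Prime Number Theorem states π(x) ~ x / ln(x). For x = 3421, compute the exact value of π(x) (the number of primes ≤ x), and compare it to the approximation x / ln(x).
π(3421) = 480;  x/ln(x) ≈ 420.39;  relative error ≈ 12.42%.

Directly count primes up to 3421: π(3421) = 480. The PNT approximation gives 3421/ln(3421) ≈ 3421/8.13769 ≈ 420.39. Relative error (π(x) − x/ln(x)) / π(x) ≈ 12.42%; the approximation is known to undercount slightly (Li(x) is a better estimate).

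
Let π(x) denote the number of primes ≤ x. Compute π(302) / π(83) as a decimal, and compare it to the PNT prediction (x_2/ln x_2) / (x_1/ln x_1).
π(302)/π(83) = 62/23 ≈ 2.6957;  PNT prediction ≈ 2.8156.

π(83) = 23 and π(302) = 62, so π(302)/π(83) ≈ 2.6957. The PNT-predicted ratio is (302/ln(302)) / (83/ln(83)) ≈ 2.8156. The two agree to within a few percent, as expected.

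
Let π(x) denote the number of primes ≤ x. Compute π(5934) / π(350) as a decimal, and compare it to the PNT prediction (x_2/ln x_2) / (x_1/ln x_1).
π(5934)/π(350) = 779/70 ≈ 11.1286;  PNT prediction ≈ 11.4309.

π(350) = 70 and π(5934) = 779, so π(5934)/π(350) ≈ 11.1286. The PNT-predicted ratio is (5934/ln(5934)) / (350/ln(350)) ≈ 11.4309. The two agree to within a few percent, as expected.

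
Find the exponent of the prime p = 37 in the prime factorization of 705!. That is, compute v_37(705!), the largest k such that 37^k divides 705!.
v_37(705!) = 19

Legendre's formula: v_p(n!) = Σ_{k ≥ 1} ⌊n / p^k⌋. For p = 37, n = 705, the terms are:
  ⌊705/37^1⌋ = ⌊705/37⌋ = 19
(the next term ⌊705/37^2⌋ = 0, terminating the sum). Summing: v_37(705!) = 19 = 19.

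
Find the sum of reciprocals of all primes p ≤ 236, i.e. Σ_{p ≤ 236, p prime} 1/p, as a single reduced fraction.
Σ 1/p = 8762990377702925264993654890050782886250854676753323401606562622367345144099360398279019780479/4445236185272185438169240794291312557432222642727183809026451438704160103479600800432029464270

π(236) = 51, so the primes ≤ 236 are [2, 3, 5, 7, 11, 13, 17, 19, 23, 29, 31, 37, 41, 43, 47, 53, 59, 61, 67, 71, 73, 79, 83, 89, 97, 101, 103, 107, 109, 113, 127, 131, 137, 139, 149, 151, 157, 163, 167, 173, 179, 181, 191, 193, 197, 199, 211, 223, 227, 229, 233]. Summing 1/p over these primes: 8762990377702925264993654890050782886250854676753323401606562622367345144099360398279019780479/4445236185272185438169240794291312557432222642727183809026451438704160103479600800432029464270 ≈ 1.9713. Mertens estimate ln ln(236) + 0.2615 ≈ 1.9596.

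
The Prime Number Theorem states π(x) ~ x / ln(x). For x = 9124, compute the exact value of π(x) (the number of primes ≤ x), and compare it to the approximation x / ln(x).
π(9124) = 1130;  x/ln(x) ≈ 1000.59;  relative error ≈ 11.45%.

Directly count primes up to 9124: π(9124) = 1130. The PNT approximation gives 9124/ln(9124) ≈ 9124/9.11866 ≈ 1000.59. Relative error (π(x) − x/ln(x)) / π(x) ≈ 11.45%; the approximation is known to undercount slightly (Li(x) is a better estimate).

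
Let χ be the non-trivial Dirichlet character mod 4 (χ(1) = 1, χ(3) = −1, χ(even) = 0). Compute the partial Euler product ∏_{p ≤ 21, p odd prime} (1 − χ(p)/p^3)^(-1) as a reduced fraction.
∏ = 2463517706231725/2542314678779904

The odd primes p ≤ 21 are [3, 5, 7, 11, 13, 17, 19]. For each, χ(p) = 1 if p ≡ 1 mod 4, χ(p) = −1 if p ≡ 3 mod 4. Taking (1 − χ(p)/p^3)^(-1) = p^3/(p^3 − χ(p)): (1 − (-1)/3^3)^(-1) · (1 − (1)/5^3)^(-1) · (1 − (-1)/7^3)^(-1) · (1 − (-1)/11^3)^(-1) · (1 − (1)/13^3)^(-1) · (1 − (1)/17^3)^(-1) · (1 − (-1)/19^3)^(-1) = 2463517706231725/2542314678779904.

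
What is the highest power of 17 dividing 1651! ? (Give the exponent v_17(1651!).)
v_17(1651!) = 102

Legendre's formula: v_p(n!) = Σ_{k ≥ 1} ⌊n / p^k⌋. For p = 17, n = 1651, the terms are:
  ⌊1651/17^1⌋ = ⌊1651/17⌋ = 97
  ⌊1651/17^2⌋ = ⌊1651/289⌋ = 5
(the next term ⌊1651/17^3⌋ = 0, terminating the sum). Summing: v_17(1651!) = 97 + 5 = 102.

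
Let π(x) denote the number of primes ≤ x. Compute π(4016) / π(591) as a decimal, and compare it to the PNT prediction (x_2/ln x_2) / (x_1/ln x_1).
π(4016)/π(591) = 554/107 ≈ 5.1776;  PNT prediction ≈ 5.2261.

π(591) = 107 and π(4016) = 554, so π(4016)/π(591) ≈ 5.1776. The PNT-predicted ratio is (4016/ln(4016)) / (591/ln(591)) ≈ 5.2261. The two agree to within a few percent, as expected.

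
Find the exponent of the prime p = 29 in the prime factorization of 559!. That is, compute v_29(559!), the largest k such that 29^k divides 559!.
v_29(559!) = 19

Legendre's formula: v_p(n!) = Σ_{k ≥ 1} ⌊n / p^k⌋. For p = 29, n = 559, the terms are:
  ⌊559/29^1⌋ = ⌊559/29⌋ = 19
(the next term ⌊559/29^2⌋ = 0, terminating the sum). Summing: v_29(559!) = 19 = 19.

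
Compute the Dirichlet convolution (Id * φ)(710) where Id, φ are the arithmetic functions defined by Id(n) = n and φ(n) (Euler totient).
(Id * φ)(710) = 3807

Divisors of 710: [1, 2, 5, 10, 71, 142, 355, 710]. For each d | 710:
  d = 1: Id(1) · φ(710/1) = 1 · 280 = 280
  d = 2: Id(2) · φ(710/2) = 2 · 280 = 560
  d = 5: Id(5) · φ(710/5) = 5 · 70 = 350
  d = 10: Id(10) · φ(710/10) = 10 · 70 = 700
  d = 71: Id(71) · φ(710/71) = 71 · 4 = 284
  d = 142: Id(142) · φ(710/142) = 142 · 4 = 568
  d = 355: Id(355) · φ(710/355) = 355 · 1 = 355
  d = 710: Id(710) · φ(710/710) = 710 · 1 = 710
Summing: (Id * φ)(710) = 280 + 560 + 350 + 700 + 284 + 568 + 355 + 710 = 3807.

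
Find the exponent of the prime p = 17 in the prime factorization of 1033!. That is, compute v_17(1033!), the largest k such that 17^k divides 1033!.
v_17(1033!) = 63

Legendre's formula: v_p(n!) = Σ_{k ≥ 1} ⌊n / p^k⌋. For p = 17, n = 1033, the terms are:
  ⌊1033/17^1⌋ = ⌊1033/17⌋ = 60
  ⌊1033/17^2⌋ = ⌊1033/289⌋ = 3
(the next term ⌊1033/17^3⌋ = 0, terminating the sum). Summing: v_17(1033!) = 60 + 3 = 63.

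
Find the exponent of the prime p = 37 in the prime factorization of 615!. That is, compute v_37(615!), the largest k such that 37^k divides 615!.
v_37(615!) = 16

Legendre's formula: v_p(n!) = Σ_{k ≥ 1} ⌊n / p^k⌋. For p = 37, n = 615, the terms are:
  ⌊615/37^1⌋ = ⌊615/37⌋ = 16
(the next term ⌊615/37^2⌋ = 0, terminating the sum). Summing: v_37(615!) = 16 = 16.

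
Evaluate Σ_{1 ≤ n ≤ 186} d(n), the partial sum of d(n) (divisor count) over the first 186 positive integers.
Σ_{n ≤ 186} d(n) = 1005

Compute d(n) for each 1 ≤ n ≤ 186: d(1) = 1, d(2) = 2, d(3) = 2, d(4) = 3, d(5) = 2, d(6) = 4, d(7) = 2, d(8) = 4, d(9) = 3, d(10) = 4, d(11) = 2, d(12) = 6, d(13) = 2, d(14) = 4, d(15) = 4, d(16) = 5, d(17) = 2, d(18) = 6, d(19) = 2, d(20) = 6, d(21) = 4, d(22) = 4, d(23) = 2, d(24) = 8, d(25) = 3, d(26) = 4, d(27) = 4, d(28) = 6, d(29) = 2, d(30) = 8, d(31) = 2, d(32) = 6, d(33) = 4, d(34) = 4, d(35) = 4, d(36) = 9, d(37) = 2, d(38) = 4, d(39) = 4, d(40) = 8, d(41) = 2, d(42) = 8, d(43) = 2, d(44) = 6, d(45) = 6, d(46) = 4, d(47) = 2, d(48) = 10, d(49) = 3, d(50) = 6, d(51) = 4, d(52) = 6, d(53) = 2, d(54) = 8, d(55) = 4, d(56) = 8, d(57) = 4, d(58) = 4, d(59) = 2, d(60) = 12, d(61) = 2, d(62) = 4, d(63) = 6, d(64) = 7, d(65) = 4, d(66) = 8, d(67) = 2, d(68) = 6, d(69) = 4, d(70) = 8, d(71) = 2, d(72) = 12, d(73) = 2, d(74) = 4, d(75) = 6, d(76) = 6, d(77) = 4, d(78) = 8, d(79) = 2, d(80) = 10, d(81) = 5, d(82) = 4, d(83) = 2, d(84) = 12, d(85) = 4, d(86) = 4, d(87) = 4, d(88) = 8, d(89) = 2, d(90) = 12, d(91) = 4, d(92) = 6, d(93) = 4, d(94) = 4, d(95) = 4, d(96) = 12, d(97) = 2, d(98) = 6, d(99) = 6, d(100) = 9, d(101) = 2, d(102) = 8, d(103) = 2, d(104) = 8, d(105) = 8, d(106) = 4, d(107) = 2, d(108) = 12, d(109) = 2, d(110) = 8, d(111) = 4, d(112) = 10, d(113) = 2, d(114) = 8, d(115) = 4, d(116) = 6, d(117) = 6, d(118) = 4, d(119) = 4, d(120) = 16, d(121) = 3, d(122) = 4, d(123) = 4, d(124) = 6, d(125) = 4, d(126) = 12, d(127) = 2, d(128) = 8, d(129) = 4, d(130) = 8, d(131) = 2, d(132) = 12, d(133) = 4, d(134) = 4, d(135) = 8, d(136) = 8, d(137) = 2, d(138) = 8, d(139) = 2, d(140) = 12, d(141) = 4, d(142) = 4, d(143) = 4, d(144) = 15, d(145) = 4, d(146) = 4, d(147) = 6, d(148) = 6, d(149) = 2, d(150) = 12, d(151) = 2, d(152) = 8, d(153) = 6, d(154) = 8, d(155) = 4, d(156) = 12, d(157) = 2, d(158) = 4, d(159) = 4, d(160) = 12, d(161) = 4, d(162) = 10, d(163) = 2, d(164) = 6, d(165) = 8, d(166) = 4, d(167) = 2, d(168) = 16, d(169) = 3, d(170) = 8, d(171) = 6, d(172) = 6, d(173) = 2, d(174) = 8, d(175) = 6, d(176) = 10, d(177) = 4, d(178) = 4, d(179) = 2, d(180) = 18, d(181) = 2, d(182) = 8, d(183) = 4, d(184) = 8, d(185) = 4, d(186) = 8. Summing all 186 values: 1005. (Dirichlet's divisor formula: Σ_{n ≤ x} d(n) = x ln(x) + (2γ − 1) x + O(√x). For x = 186, the asymptotic estimate is ≈ 1000.71.)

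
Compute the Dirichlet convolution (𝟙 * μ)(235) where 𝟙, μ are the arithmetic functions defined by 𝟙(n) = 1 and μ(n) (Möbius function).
(𝟙 * μ)(235) = 0

Divisors of 235: [1, 5, 47, 235]. For each d | 235:
  d = 1: 𝟙(1) · μ(235/1) = 1 · 1 = 1
  d = 5: 𝟙(5) · μ(235/5) = 1 · -1 = -1
  d = 47: 𝟙(47) · μ(235/47) = 1 · -1 = -1
  d = 235: 𝟙(235) · μ(235/235) = 1 · 1 = 1
Summing: (𝟙 * μ)(235) = 1 + -1 + -1 + 1 = 0.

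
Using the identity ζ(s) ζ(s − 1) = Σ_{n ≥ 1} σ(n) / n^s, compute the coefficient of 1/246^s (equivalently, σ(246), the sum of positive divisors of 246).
σ(246) = 504

In the product (Σ m^0/m^s)(Σ k / k^s) = Σ (Σ_{d | n} d) / n^s, the coefficient of 1/n^s is σ(n) = Σ_{d | n} d. For n = 246, divisors are [1, 2, 3, 6, 41, 82, 123, 246]; summing: σ(246) = 504.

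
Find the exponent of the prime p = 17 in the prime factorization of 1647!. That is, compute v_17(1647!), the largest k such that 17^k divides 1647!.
v_17(1647!) = 101

Legendre's formula: v_p(n!) = Σ_{k ≥ 1} ⌊n / p^k⌋. For p = 17, n = 1647, the terms are:
  ⌊1647/17^1⌋ = ⌊1647/17⌋ = 96
  ⌊1647/17^2⌋ = ⌊1647/289⌋ = 5
(the next term ⌊1647/17^3⌋ = 0, terminating the sum). Summing: v_17(1647!) = 96 + 5 = 101.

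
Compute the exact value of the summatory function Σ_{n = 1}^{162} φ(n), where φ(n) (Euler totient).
Σ_{n ≤ 162} φ(n) = 7992

Compute φ(n) for each 1 ≤ n ≤ 162: φ(1) = 1, φ(2) = 1, φ(3) = 2, φ(4) = 2, φ(5) = 4, φ(6) = 2, φ(7) = 6, φ(8) = 4, φ(9) = 6, φ(10) = 4, φ(11) = 10, φ(12) = 4, φ(13) = 12, φ(14) = 6, φ(15) = 8, φ(16) = 8, φ(17) = 16, φ(18) = 6, φ(19) = 18, φ(20) = 8, φ(21) = 12, φ(22) = 10, φ(23) = 22, φ(24) = 8, φ(25) = 20, φ(26) = 12, φ(27) = 18, φ(28) = 12, φ(29) = 28, φ(30) = 8, φ(31) = 30, φ(32) = 16, φ(33) = 20, φ(34) = 16, φ(35) = 24, φ(36) = 12, φ(37) = 36, φ(38) = 18, φ(39) = 24, φ(40) = 16, φ(41) = 40, φ(42) = 12, φ(43) = 42, φ(44) = 20, φ(45) = 24, φ(46) = 22, φ(47) = 46, φ(48) = 16, φ(49) = 42, φ(50) = 20, φ(51) = 32, φ(52) = 24, φ(53) = 52, φ(54) = 18, φ(55) = 40, φ(56) = 24, φ(57) = 36, φ(58) = 28, φ(59) = 58, φ(60) = 16, φ(61) = 60, φ(62) = 30, φ(63) = 36, φ(64) = 32, φ(65) = 48, φ(66) = 20, φ(67) = 66, φ(68) = 32, φ(69) = 44, φ(70) = 24, φ(71) = 70, φ(72) = 24, φ(73) = 72, φ(74) = 36, φ(75) = 40, φ(76) = 36, φ(77) = 60, φ(78) = 24, φ(79) = 78, φ(80) = 32, φ(81) = 54, φ(82) = 40, φ(83) = 82, φ(84) = 24, φ(85) = 64, φ(86) = 42, φ(87) = 56, φ(88) = 40, φ(89) = 88, φ(90) = 24, φ(91) = 72, φ(92) = 44, φ(93) = 60, φ(94) = 46, φ(95) = 72, φ(96) = 32, φ(97) = 96, φ(98) = 42, φ(99) = 60, φ(100) = 40, φ(101) = 100, φ(102) = 32, φ(103) = 102, φ(104) = 48, φ(105) = 48, φ(106) = 52, φ(107) = 106, φ(108) = 36, φ(109) = 108, φ(110) = 40, φ(111) = 72, φ(112) = 48, φ(113) = 112, φ(114) = 36, φ(115) = 88, φ(116) = 56, φ(117) = 72, φ(118) = 58, φ(119) = 96, φ(120) = 32, φ(121) = 110, φ(122) = 60, φ(123) = 80, φ(124) = 60, φ(125) = 100, φ(126) = 36, φ(127) = 126, φ(128) = 64, φ(129) = 84, φ(130) = 48, φ(131) = 130, φ(132) = 40, φ(133) = 108, φ(134) = 66, φ(135) = 72, φ(136) = 64, φ(137) = 136, φ(138) = 44, φ(139) = 138, φ(140) = 48, φ(141) = 92, φ(142) = 70, φ(143) = 120, φ(144) = 48, φ(145) = 112, φ(146) = 72, φ(147) = 84, φ(148) = 72, φ(149) = 148, φ(150) = 40, φ(151) = 150, φ(152) = 72, φ(153) = 96, φ(154) = 60, φ(155) = 120, φ(156) = 48, φ(157) = 156, φ(158) = 78, φ(159) = 104, φ(160) = 64, φ(161) = 132, φ(162) = 54. Summing all 162 values: 7992. (Average order: Σ_{n ≤ x} φ(n) ~ (3/π²) x². For x = 162, (3/π²)·162² ≈ 7977.22.)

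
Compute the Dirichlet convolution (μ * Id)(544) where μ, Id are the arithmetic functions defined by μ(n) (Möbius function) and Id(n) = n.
(μ * Id)(544) = 256

Divisors of 544: [1, 2, 4, 8, 16, 17, 32, 34, 68, 136, 272, 544]. For each d | 544:
  d = 1: μ(1) · Id(544/1) = 1 · 544 = 544
  d = 2: μ(2) · Id(544/2) = -1 · 272 = -272
  d = 4: μ(4) · Id(544/4) = 0 · 136 = 0
  d = 8: μ(8) · Id(544/8) = 0 · 68 = 0
  d = 16: μ(16) · Id(544/16) = 0 · 34 = 0
  d = 17: μ(17) · Id(544/17) = -1 · 32 = -32
  d = 32: μ(32) · Id(544/32) = 0 · 17 = 0
  d = 34: μ(34) · Id(544/34) = 1 · 16 = 16
  d = 68: μ(68) · Id(544/68) = 0 · 8 = 0
  d = 136: μ(136) · Id(544/136) = 0 · 4 = 0
  d = 272: μ(272) · Id(544/272) = 0 · 2 = 0
  d = 544: μ(544) · Id(544/544) = 0 · 1 = 0
Summing: (μ * Id)(544) = 544 + -272 + 0 + 0 + 0 + -32 + 0 + 16 + 0 + 0 + 0 + 0 = 256.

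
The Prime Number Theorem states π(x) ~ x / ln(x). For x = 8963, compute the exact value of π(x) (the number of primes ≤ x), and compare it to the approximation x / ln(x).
π(8963) = 1114;  x/ln(x) ≈ 984.85;  relative error ≈ 11.59%.

Directly count primes up to 8963: π(8963) = 1114. The PNT approximation gives 8963/ln(8963) ≈ 8963/9.10086 ≈ 984.85. Relative error (π(x) − x/ln(x)) / π(x) ≈ 11.59%; the approximation is known to undercount slightly (Li(x) is a better estimate).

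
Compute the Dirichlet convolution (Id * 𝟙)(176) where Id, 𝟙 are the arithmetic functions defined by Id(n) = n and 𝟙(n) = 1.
(Id * 𝟙)(176) = 372

Divisors of 176: [1, 2, 4, 8, 11, 16, 22, 44, 88, 176]. For each d | 176:
  d = 1: Id(1) · 𝟙(176/1) = 1 · 1 = 1
  d = 2: Id(2) · 𝟙(176/2) = 2 · 1 = 2
  d = 4: Id(4) · 𝟙(176/4) = 4 · 1 = 4
  d = 8: Id(8) · 𝟙(176/8) = 8 · 1 = 8
  d = 11: Id(11) · 𝟙(176/11) = 11 · 1 = 11
  d = 16: Id(16) · 𝟙(176/16) = 16 · 1 = 16
  d = 22: Id(22) · 𝟙(176/22) = 22 · 1 = 22
  d = 44: Id(44) · 𝟙(176/44) = 44 · 1 = 44
  d = 88: Id(88) · 𝟙(176/88) = 88 · 1 = 88
  d = 176: Id(176) · 𝟙(176/176) = 176 · 1 = 176
Summing: (Id * 𝟙)(176) = 1 + 2 + 4 + 8 + 11 + 16 + 22 + 44 + 88 + 176 = 372.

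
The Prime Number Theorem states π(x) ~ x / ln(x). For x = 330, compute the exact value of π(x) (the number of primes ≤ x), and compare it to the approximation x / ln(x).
π(330) = 66;  x/ln(x) ≈ 56.91;  relative error ≈ 13.78%.

Directly count primes up to 330: π(330) = 66. The PNT approximation gives 330/ln(330) ≈ 330/5.79909 ≈ 56.91. Relative error (π(x) − x/ln(x)) / π(x) ≈ 13.78%; the approximation is known to undercount slightly (Li(x) is a better estimate).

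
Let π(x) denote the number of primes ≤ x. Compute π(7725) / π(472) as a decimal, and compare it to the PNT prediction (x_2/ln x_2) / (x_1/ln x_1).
π(7725)/π(472) = 980/91 ≈ 10.7692;  PNT prediction ≈ 11.2562.

π(472) = 91 and π(7725) = 980, so π(7725)/π(472) ≈ 10.7692. The PNT-predicted ratio is (7725/ln(7725)) / (472/ln(472)) ≈ 11.2562. The two agree to within a few percent, as expected.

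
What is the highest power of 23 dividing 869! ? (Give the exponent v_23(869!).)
v_23(869!) = 38

Legendre's formula: v_p(n!) = Σ_{k ≥ 1} ⌊n / p^k⌋. For p = 23, n = 869, the terms are:
  ⌊869/23^1⌋ = ⌊869/23⌋ = 37
  ⌊869/23^2⌋ = ⌊869/529⌋ = 1
(the next term ⌊869/23^3⌋ = 0, terminating the sum). Summing: v_23(869!) = 37 + 1 = 38.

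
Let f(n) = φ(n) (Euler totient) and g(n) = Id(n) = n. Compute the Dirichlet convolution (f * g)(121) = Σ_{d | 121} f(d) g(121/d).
(φ * Id)(121) = 341

Divisors of 121: [1, 11, 121]. For each d | 121:
  d = 1: φ(1) · Id(121/1) = 1 · 121 = 121
  d = 11: φ(11) · Id(121/11) = 10 · 11 = 110
  d = 121: φ(121) · Id(121/121) = 110 · 1 = 110
Summing: (φ * Id)(121) = 121 + 110 + 110 = 341.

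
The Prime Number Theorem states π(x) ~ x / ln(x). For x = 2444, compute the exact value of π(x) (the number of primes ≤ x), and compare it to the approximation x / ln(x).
π(2444) = 362;  x/ln(x) ≈ 313.28;  relative error ≈ 13.46%.

Directly count primes up to 2444: π(2444) = 362. The PNT approximation gives 2444/ln(2444) ≈ 2444/7.80139 ≈ 313.28. Relative error (π(x) − x/ln(x)) / π(x) ≈ 13.46%; the approximation is known to undercount slightly (Li(x) is a better estimate).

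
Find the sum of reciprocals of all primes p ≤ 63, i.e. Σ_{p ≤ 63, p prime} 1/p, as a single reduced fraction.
Σ 1/p = 201015517717077830328949/117288381359406970983270

π(63) = 18, so the primes ≤ 63 are [2, 3, 5, 7, 11, 13, 17, 19, 23, 29, 31, 37, 41, 43, 47, 53, 59, 61]. Summing 1/p over these primes: 201015517717077830328949/117288381359406970983270 ≈ 1.7139. Mertens estimate ln ln(63) + 0.2615 ≈ 1.6829.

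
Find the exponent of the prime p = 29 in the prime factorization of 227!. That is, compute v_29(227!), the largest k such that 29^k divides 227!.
v_29(227!) = 7

Legendre's formula: v_p(n!) = Σ_{k ≥ 1} ⌊n / p^k⌋. For p = 29, n = 227, the terms are:
  ⌊227/29^1⌋ = ⌊227/29⌋ = 7
(the next term ⌊227/29^2⌋ = 0, terminating the sum). Summing: v_29(227!) = 7 = 7.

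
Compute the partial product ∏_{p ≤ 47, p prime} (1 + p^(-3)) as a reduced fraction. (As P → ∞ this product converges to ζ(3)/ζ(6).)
∏ = 8015182591485824614015950466842624/6783810016842653083409665472454505

The primes p ≤ 47 are [2, 3, 5, 7, 11, 13, 17, 19, 23, 29, 31, 37, 41, 43, 47]. For each, (1 + 1/p^3) = (p^3 + 1)/p^3. Multiplying these fractions over p ∈ [2, 3, 5, 7, 11, 13, 17, 19, 23, 29, 31, 37, 41, 43, 47] gives 8015182591485824614015950466842624/6783810016842653083409665472454505. (In the limit P → ∞ this tends to ζ(3)/ζ(6).)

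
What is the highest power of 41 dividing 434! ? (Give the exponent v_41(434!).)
v_41(434!) = 10

Legendre's formula: v_p(n!) = Σ_{k ≥ 1} ⌊n / p^k⌋. For p = 41, n = 434, the terms are:
  ⌊434/41^1⌋ = ⌊434/41⌋ = 10
(the next term ⌊434/41^2⌋ = 0, terminating the sum). Summing: v_41(434!) = 10 = 10.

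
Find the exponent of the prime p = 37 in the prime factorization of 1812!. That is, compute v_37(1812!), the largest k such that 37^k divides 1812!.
v_37(1812!) = 49

Legendre's formula: v_p(n!) = Σ_{k ≥ 1} ⌊n / p^k⌋. For p = 37, n = 1812, the terms are:
  ⌊1812/37^1⌋ = ⌊1812/37⌋ = 48
  ⌊1812/37^2⌋ = ⌊1812/1369⌋ = 1
(the next term ⌊1812/37^3⌋ = 0, terminating the sum). Summing: v_37(1812!) = 48 + 1 = 49.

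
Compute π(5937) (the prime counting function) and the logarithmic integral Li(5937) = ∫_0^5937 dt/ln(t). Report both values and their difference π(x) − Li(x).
π(5937) = 779;  Li(5937) ≈ 793.17;  π(x) − Li(x) ≈ -14.17.

Direct count of primes ≤ 5937 gives π(5937) = 779. Numerical evaluation of the logarithmic integral gives Li(5937) ≈ 793.17. The difference π(x) − Li(x) ≈ -14.17 is typically negative for small/moderate x (Li(x) overestimates), though Littlewood's theorem shows this sign changes infinitely often.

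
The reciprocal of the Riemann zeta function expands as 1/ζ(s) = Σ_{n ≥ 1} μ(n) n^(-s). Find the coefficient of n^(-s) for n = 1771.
μ(1771) = -1

Factor n = 1771 = 7 · 11 · 23. μ(n) = 0 if any exponent ≥ 2 (not squarefree); otherwise μ(n) = (−1)^{ω(n)} where ω(n) is the number of distinct prime factors. Applying: μ(1771) = -1.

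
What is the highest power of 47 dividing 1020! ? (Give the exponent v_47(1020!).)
v_47(1020!) = 21

Legendre's formula: v_p(n!) = Σ_{k ≥ 1} ⌊n / p^k⌋. For p = 47, n = 1020, the terms are:
  ⌊1020/47^1⌋ = ⌊1020/47⌋ = 21
(the next term ⌊1020/47^2⌋ = 0, terminating the sum). Summing: v_47(1020!) = 21 = 21.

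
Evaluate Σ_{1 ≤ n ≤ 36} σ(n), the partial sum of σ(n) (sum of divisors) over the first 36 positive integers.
Σ_{n ≤ 36} σ(n) = 1098

Compute σ(n) for each 1 ≤ n ≤ 36: σ(1) = 1, σ(2) = 3, σ(3) = 4, σ(4) = 7, σ(5) = 6, σ(6) = 12, σ(7) = 8, σ(8) = 15, σ(9) = 13, σ(10) = 18, σ(11) = 12, σ(12) = 28, σ(13) = 14, σ(14) = 24, σ(15) = 24, σ(16) = 31, σ(17) = 18, σ(18) = 39, σ(19) = 20, σ(20) = 42, σ(21) = 32, σ(22) = 36, σ(23) = 24, σ(24) = 60, σ(25) = 31, σ(26) = 42, σ(27) = 40, σ(28) = 56, σ(29) = 30, σ(30) = 72, σ(31) = 32, σ(32) = 63, σ(33) = 48, σ(34) = 54, σ(35) = 48, σ(36) = 91. Summing all 36 values: 1098. (Average order: Σ_{n ≤ x} σ(n) ~ (π²/12) x². For x = 36, (π²/12)·36² ≈ 1065.92.)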